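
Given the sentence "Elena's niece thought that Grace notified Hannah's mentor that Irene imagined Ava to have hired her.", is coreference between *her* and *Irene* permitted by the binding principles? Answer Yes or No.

*her* is a pronoun; Principle B requires it to be free in its binding domain — the clause headed by 'hired'.
— Irene: subject of the clause headed by 'imagined'; c-commands the pronoun but lies outside its binding domain — allowed.

Yes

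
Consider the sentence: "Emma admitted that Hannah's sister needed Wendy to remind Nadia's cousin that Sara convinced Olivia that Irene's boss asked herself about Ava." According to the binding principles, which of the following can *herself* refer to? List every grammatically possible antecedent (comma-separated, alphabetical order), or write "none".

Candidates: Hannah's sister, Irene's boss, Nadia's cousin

Irene's boss

*herself* is a reflexive; Principle A requires it to be bound within its binding domain — the clause headed by 'asked'.
— Hannah's sister: subject of the clause headed by 'needed'; c-commands the reflexive but lies outside its binding domain — cannot bind it (Principle A).
— Irene's boss: subject of the clause headed by 'asked'; c-commands the reflexive within its binding domain — allowed (Principle A).
— Nadia's cousin: object of the clause headed by 'remind'; c-commands the reflexive but lies outside its binding domain — cannot bind it (Principle A).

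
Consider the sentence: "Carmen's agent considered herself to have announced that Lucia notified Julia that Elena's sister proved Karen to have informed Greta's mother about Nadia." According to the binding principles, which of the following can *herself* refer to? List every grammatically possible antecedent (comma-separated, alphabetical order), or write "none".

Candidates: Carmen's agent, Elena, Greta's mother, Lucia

Carmen's agent

*herself* is a reflexive; Principle A requires it to be bound within its binding domain — the matrix clause.
— Carmen's agent: subject of the matrix clause; c-commands the reflexive within its binding domain — allowed (Principle A).
— Elena: possessor inside the subject DP of the clause headed by 'proved'; does not c-command the reflexive — cannot bind it (Principle A).
— Greta's mother: object of the clause headed by 'informed'; does not c-command the reflexive — cannot bind it (Principle A).
— Lucia: subject of the clause headed by 'notified'; does not c-command the reflexive — cannot bind it (Principle A).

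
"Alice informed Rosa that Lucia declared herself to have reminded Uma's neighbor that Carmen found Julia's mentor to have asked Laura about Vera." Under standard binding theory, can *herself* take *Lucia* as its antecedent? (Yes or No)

Yes

*herself* is a reflexive; Principle A requires it to be bound within its binding domain — the clause headed by 'declared'.
— Lucia: subject of the clause headed by 'declared'; c-commands the reflexive within its binding domain — allowed (Principle A).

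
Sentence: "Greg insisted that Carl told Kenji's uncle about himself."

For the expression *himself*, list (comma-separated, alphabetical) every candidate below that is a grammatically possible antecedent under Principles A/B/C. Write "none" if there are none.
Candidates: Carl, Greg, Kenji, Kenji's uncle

Carl, Kenji's uncle

*himself* is a reflexive; Principle A requires it to be bound within its binding domain — the clause headed by 'told'.
— Carl: subject of the clause headed by 'told'; c-commands the reflexive within its binding domain — allowed (Principle A).
— Greg: subject of the matrix clause; c-commands the reflexive but lies outside its binding domain — cannot bind it (Principle A).
— Kenji: possessor inside the object DP of the clause headed by 'told'; does not c-command the reflexive — cannot bind it (Principle A).
— Kenji's uncle: object of the clause headed by 'told'; c-commands the reflexive within its binding domain — allowed (Principle A).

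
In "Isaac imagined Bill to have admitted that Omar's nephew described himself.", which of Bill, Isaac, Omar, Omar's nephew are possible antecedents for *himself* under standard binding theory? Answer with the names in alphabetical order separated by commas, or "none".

*himself* is a reflexive; Principle A requires it to be bound within its binding domain — the clause headed by 'described'.
— Bill: subject of the clause headed by 'admitted'; c-commands the reflexive but lies outside its binding domain — cannot bind it (Principle A).
— Isaac: subject of the matrix clause; c-commands the reflexive but lies outside its binding domain — cannot bind it (Principle A).
— Omar: possessor inside the subject DP of the clause headed by 'described'; does not c-command the reflexive — cannot bind it (Principle A).
— Omar's nephew: subject of the clause headed by 'described'; c-commands the reflexive within its binding domain — allowed (Principle A).

Omar's nephew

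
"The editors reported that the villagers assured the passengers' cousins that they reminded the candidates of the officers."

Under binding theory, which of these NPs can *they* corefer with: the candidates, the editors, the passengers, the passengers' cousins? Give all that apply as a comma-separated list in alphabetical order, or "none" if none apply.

*they* is a pronoun; Principle B requires it to be free in its binding domain — the clause headed by 'reminded'.
— the candidates: object of the clause headed by 'reminded'; is c-commanded by the pronoun; coreference would bind this R-expression — blocked (Principle C).
— the editors: subject of the matrix clause; c-commands the pronoun but lies outside its binding domain — allowed.
— the passengers: possessor inside the object DP of the clause headed by 'assured'; does not c-command the pronoun — Principle B does not apply; allowed.
— the passengers' cousins: object of the clause headed by 'assured'; c-commands the pronoun but lies outside its binding domain — allowed.

the editors, the passengers, the passengers' cousins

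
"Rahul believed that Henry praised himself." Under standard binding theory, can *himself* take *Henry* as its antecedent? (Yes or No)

*himself* is a reflexive; Principle A requires it to be bound within its binding domain — the clause headed by 'praised'.
— Henry: subject of the clause headed by 'praised'; c-commands the reflexive within its binding domain — allowed (Principle A).

Yes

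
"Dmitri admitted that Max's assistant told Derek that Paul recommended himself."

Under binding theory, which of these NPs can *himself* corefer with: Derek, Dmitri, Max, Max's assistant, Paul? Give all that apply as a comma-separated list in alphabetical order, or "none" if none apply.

Paul

*himself* is a reflexive; Principle A requires it to be bound within its binding domain — the clause headed by 'recommended'.
— Derek: object of the clause headed by 'told'; c-commands the reflexive but lies outside its binding domain — cannot bind it (Principle A).
— Dmitri: subject of the matrix clause; c-commands the reflexive but lies outside its binding domain — cannot bind it (Principle A).
— Max: possessor inside the subject DP of the clause headed by 'told'; does not c-command the reflexive — cannot bind it (Principle A).
— Max's assistant: subject of the clause headed by 'told'; c-commands the reflexive but lies outside its binding domain — cannot bind it (Principle A).
— Paul: subject of the clause headed by 'recommended'; c-commands the reflexive within its binding domain — allowed (Principle A).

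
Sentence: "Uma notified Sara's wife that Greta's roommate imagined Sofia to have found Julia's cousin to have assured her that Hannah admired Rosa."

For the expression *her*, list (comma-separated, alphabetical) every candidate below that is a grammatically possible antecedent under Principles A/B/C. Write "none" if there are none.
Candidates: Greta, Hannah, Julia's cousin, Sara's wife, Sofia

Greta, Sara's wife, Sofia

*her* is a pronoun; Principle B requires it to be free in its binding domain — the clause headed by 'assured'.
— Greta: possessor inside the subject DP of the clause headed by 'imagined'; does not c-command the pronoun — Principle B does not apply; allowed.
— Hannah: subject of the clause headed by 'admired'; is c-commanded by the pronoun; coreference would bind this R-expression — blocked (Principle C).
— Julia's cousin: subject of the clause headed by 'assured'; c-commands the pronoun within its binding domain — blocked (Principle B).
— Sara's wife: object of the matrix clause; c-commands the pronoun but lies outside its binding domain — allowed.
— Sofia: subject of the clause headed by 'found'; c-commands the pronoun but lies outside its binding domain — allowed.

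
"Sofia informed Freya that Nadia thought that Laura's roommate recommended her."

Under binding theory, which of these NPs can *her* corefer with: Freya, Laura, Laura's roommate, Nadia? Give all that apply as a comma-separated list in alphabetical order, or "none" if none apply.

*her* is a pronoun; Principle B requires it to be free in its binding domain — the clause headed by 'recommended'.
— Freya: object of the matrix clause; c-commands the pronoun but lies outside its binding domain — allowed.
— Laura: possessor inside the subject DP of the clause headed by 'recommended'; does not c-command the pronoun — Principle B does not apply; allowed.
— Laura's roommate: subject of the clause headed by 'recommended'; c-commands the pronoun within its binding domain — blocked (Principle B).
— Nadia: subject of the clause headed by 'thought'; c-commands the pronoun but lies outside its binding domain — allowed.

Freya, Laura, Nadia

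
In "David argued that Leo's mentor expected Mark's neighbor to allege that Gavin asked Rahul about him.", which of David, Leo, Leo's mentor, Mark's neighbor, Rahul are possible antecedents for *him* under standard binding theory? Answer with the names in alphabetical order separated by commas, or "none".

David, Leo, Leo's mentor, Mark's neighbor

*him* is a pronoun; Principle B requires it to be free in its binding domain — the clause headed by 'asked'.
— David: subject of the matrix clause; c-commands the pronoun but lies outside its binding domain — allowed.
— Leo: possessor inside the subject DP of the clause headed by 'expected'; does not c-command the pronoun — Principle B does not apply; allowed.
— Leo's mentor: subject of the clause headed by 'expected'; c-commands the pronoun but lies outside its binding domain — allowed.
— Mark's neighbor: subject of the clause headed by 'allege'; c-commands the pronoun but lies outside its binding domain — allowed.
— Rahul: object of the clause headed by 'asked'; c-commands the pronoun within its binding domain — blocked (Principle B).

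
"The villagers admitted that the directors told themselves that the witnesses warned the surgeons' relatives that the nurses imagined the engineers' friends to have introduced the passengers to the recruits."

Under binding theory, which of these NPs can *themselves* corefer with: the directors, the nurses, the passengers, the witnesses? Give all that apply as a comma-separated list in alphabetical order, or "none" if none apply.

*themselves* is a reflexive; Principle A requires it to be bound within its binding domain — the clause headed by 'told'.
— the directors: subject of the clause headed by 'told'; c-commands the reflexive within its binding domain — allowed (Principle A).
— the nurses: subject of the clause headed by 'imagined'; does not c-command the reflexive — cannot bind it (Principle A).
— the passengers: object of the clause headed by 'introduced'; does not c-command the reflexive — cannot bind it (Principle A).
— the witnesses: subject of the clause headed by 'warned'; does not c-command the reflexive — cannot bind it (Principle A).

the directors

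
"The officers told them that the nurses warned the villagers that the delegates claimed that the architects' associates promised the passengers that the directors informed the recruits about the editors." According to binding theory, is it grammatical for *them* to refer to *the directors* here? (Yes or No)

No

*the directors* is an R-expression; Principle C requires it to be free (not bound by any c-commanding expression).
— them: object of the matrix clause; the pronoun c-commands the R-expression — coreference blocked (Principle C).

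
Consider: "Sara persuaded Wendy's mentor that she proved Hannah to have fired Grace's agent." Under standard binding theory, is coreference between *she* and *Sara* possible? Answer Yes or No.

Yes

*Sara* is an R-expression; Principle C requires it to be free (not bound by any c-commanding expression).
— she: subject of the clause headed by 'proved'; the pronoun does not c-command the R-expression — coreference allowed.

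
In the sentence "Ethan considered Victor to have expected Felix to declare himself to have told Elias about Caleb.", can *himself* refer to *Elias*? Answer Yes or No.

*himself* is a reflexive; Principle A requires it to be bound within its binding domain — the clause headed by 'declare'.
— Elias: object of the clause headed by 'told'; does not c-command the reflexive — cannot bind it (Principle A).

No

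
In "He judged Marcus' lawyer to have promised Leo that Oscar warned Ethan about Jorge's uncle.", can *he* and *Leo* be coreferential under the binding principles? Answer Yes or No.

No

*Leo* is an R-expression; Principle C requires it to be free (not bound by any c-commanding expression).
— he: subject of the matrix clause; the pronoun c-commands the R-expression — coreference blocked (Principle C).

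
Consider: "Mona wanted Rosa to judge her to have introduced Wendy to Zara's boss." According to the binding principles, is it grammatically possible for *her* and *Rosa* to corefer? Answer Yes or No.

*her* is a pronoun; Principle B requires it to be free in its binding domain — the clause headed by 'judge'.
— Rosa: subject of the clause headed by 'judge'; c-commands the pronoun within its binding domain — blocked (Principle B).

No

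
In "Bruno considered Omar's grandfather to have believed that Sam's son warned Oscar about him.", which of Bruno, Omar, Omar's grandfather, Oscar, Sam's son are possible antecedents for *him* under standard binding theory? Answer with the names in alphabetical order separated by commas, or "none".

*him* is a pronoun; Principle B requires it to be free in its binding domain — the clause headed by 'warned'.
— Bruno: subject of the matrix clause; c-commands the pronoun but lies outside its binding domain — allowed.
— Omar: possessor inside the subject DP of the clause headed by 'believed'; does not c-command the pronoun — Principle B does not apply; allowed.
— Omar's grandfather: subject of the clause headed by 'believed'; c-commands the pronoun but lies outside its binding domain — allowed.
— Oscar: object of the clause headed by 'warned'; c-commands the pronoun within its binding domain — blocked (Principle B).
— Sam's son: subject of the clause headed by 'warned'; c-commands the pronoun within its binding domain — blocked (Principle B).

Bruno, Omar, Omar's grandfather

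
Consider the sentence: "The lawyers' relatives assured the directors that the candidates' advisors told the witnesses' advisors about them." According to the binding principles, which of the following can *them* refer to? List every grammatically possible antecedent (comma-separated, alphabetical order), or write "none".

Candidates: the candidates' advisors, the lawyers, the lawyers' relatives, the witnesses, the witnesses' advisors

the lawyers, the lawyers' relatives, the witnesses

*them* is a pronoun; Principle B requires it to be free in its binding domain — the clause headed by 'told'.
— the candidates' advisors: subject of the clause headed by 'told'; c-commands the pronoun within its binding domain — blocked (Principle B).
— the lawyers: possessor inside the subject DP of the matrix clause; does not c-command the pronoun — Principle B does not apply; allowed.
— the lawyers' relatives: subject of the matrix clause; c-commands the pronoun but lies outside its binding domain — allowed.
— the witnesses: possessor inside the object DP of the clause headed by 'told'; does not c-command the pronoun — Principle B does not apply; allowed.
— the witnesses' advisors: object of the clause headed by 'told'; c-commands the pronoun within its binding domain — blocked (Principle B).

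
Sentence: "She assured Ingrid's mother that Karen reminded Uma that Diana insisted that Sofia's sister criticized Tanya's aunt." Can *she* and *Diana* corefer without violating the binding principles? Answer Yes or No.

No

*Diana* is an R-expression; Principle C requires it to be free (not bound by any c-commanding expression).
— she: subject of the matrix clause; the pronoun c-commands the R-expression — coreference blocked (Principle C).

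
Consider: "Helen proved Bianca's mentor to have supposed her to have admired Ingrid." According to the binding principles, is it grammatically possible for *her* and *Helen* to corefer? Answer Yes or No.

*her* is a pronoun; Principle B requires it to be free in its binding domain — the clause headed by 'supposed'.
— Helen: subject of the matrix clause; c-commands the pronoun but lies outside its binding domain — allowed.

Yes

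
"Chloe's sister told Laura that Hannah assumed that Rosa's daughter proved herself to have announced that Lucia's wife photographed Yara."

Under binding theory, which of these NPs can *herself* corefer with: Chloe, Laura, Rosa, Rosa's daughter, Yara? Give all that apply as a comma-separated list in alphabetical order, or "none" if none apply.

Rosa's daughter

*herself* is a reflexive; Principle A requires it to be bound within its binding domain — the clause headed by 'proved'.
— Chloe: possessor inside the subject DP of the matrix clause; does not c-command the reflexive — cannot bind it (Principle A).
— Laura: object of the matrix clause; c-commands the reflexive but lies outside its binding domain — cannot bind it (Principle A).
— Rosa: possessor inside the subject DP of the clause headed by 'proved'; does not c-command the reflexive — cannot bind it (Principle A).
— Rosa's daughter: subject of the clause headed by 'proved'; c-commands the reflexive within its binding domain — allowed (Principle A).
— Yara: object of the clause headed by 'photographed'; does not c-command the reflexive — cannot bind it (Principle A).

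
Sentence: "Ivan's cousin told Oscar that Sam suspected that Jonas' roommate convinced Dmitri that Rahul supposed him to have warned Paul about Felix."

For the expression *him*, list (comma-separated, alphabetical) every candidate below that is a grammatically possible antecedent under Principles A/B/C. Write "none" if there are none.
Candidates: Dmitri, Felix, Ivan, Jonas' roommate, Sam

*him* is a pronoun; Principle B requires it to be free in its binding domain — the clause headed by 'supposed'.
— Dmitri: object of the clause headed by 'convinced'; c-commands the pronoun but lies outside its binding domain — allowed.
— Felix: second object of the clause headed by 'warned'; is c-commanded by the pronoun; coreference would bind this R-expression — blocked (Principle C).
— Ivan: possessor inside the subject DP of the matrix clause; does not c-command the pronoun — Principle B does not apply; allowed.
— Jonas' roommate: subject of the clause headed by 'convinced'; c-commands the pronoun but lies outside its binding domain — allowed.
— Sam: subject of the clause headed by 'suspected'; c-commands the pronoun but lies outside its binding domain — allowed.

Dmitri, Ivan, Jonas' roommate, Sam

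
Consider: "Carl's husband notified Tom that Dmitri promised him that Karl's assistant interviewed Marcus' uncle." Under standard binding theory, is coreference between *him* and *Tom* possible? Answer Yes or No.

*Tom* is an R-expression; Principle C requires it to be free (not bound by any c-commanding expression).
— him: object of the clause headed by 'promised'; the pronoun does not c-command the R-expression — coreference allowed.

Yes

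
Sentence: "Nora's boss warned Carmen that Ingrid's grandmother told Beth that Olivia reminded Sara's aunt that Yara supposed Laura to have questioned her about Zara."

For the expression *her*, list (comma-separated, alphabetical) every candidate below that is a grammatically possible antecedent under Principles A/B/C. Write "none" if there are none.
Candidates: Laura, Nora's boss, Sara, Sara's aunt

Nora's boss, Sara, Sara's aunt

*her* is a pronoun; Principle B requires it to be free in its binding domain — the clause headed by 'questioned'.
— Laura: subject of the clause headed by 'questioned'; c-commands the pronoun within its binding domain — blocked (Principle B).
— Nora's boss: subject of the matrix clause; c-commands the pronoun but lies outside its binding domain — allowed.
— Sara: possessor inside the object DP of the clause headed by 'reminded'; does not c-command the pronoun — Principle B does not apply; allowed.
— Sara's aunt: object of the clause headed by 'reminded'; c-commands the pronoun but lies outside its binding domain — allowed.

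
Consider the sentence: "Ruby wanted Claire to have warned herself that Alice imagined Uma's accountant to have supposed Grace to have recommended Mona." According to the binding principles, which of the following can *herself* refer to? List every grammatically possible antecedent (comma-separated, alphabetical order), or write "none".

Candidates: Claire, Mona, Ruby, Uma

Claire

*herself* is a reflexive; Principle A requires it to be bound within its binding domain — the clause headed by 'warned'.
— Claire: subject of the clause headed by 'warned'; c-commands the reflexive within its binding domain — allowed (Principle A).
— Mona: object of the clause headed by 'recommended'; does not c-command the reflexive — cannot bind it (Principle A).
— Ruby: subject of the matrix clause; c-commands the reflexive but lies outside its binding domain — cannot bind it (Principle A).
— Uma: possessor inside the subject DP of the clause headed by 'supposed'; does not c-command the reflexive — cannot bind it (Principle A).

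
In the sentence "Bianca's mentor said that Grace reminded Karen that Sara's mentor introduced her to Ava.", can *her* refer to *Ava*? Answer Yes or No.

*her* is a pronoun; Principle B requires it to be free in its binding domain — the clause headed by 'introduced'.
— Ava: second object of the clause headed by 'introduced'; is c-commanded by the pronoun; coreference would bind this R-expression — blocked (Principle C).

No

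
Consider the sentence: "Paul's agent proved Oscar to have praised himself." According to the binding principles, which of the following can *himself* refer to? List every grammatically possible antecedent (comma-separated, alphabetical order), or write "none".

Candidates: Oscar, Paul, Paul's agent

Oscar

*himself* is a reflexive; Principle A requires it to be bound within its binding domain — the clause headed by 'praised'.
— Oscar: subject of the clause headed by 'praised'; c-commands the reflexive within its binding domain — allowed (Principle A).
— Paul: possessor inside the subject DP of the matrix clause; does not c-command the reflexive — cannot bind it (Principle A).
— Paul's agent: subject of the matrix clause; c-commands the reflexive but lies outside its binding domain — cannot bind it (Principle A).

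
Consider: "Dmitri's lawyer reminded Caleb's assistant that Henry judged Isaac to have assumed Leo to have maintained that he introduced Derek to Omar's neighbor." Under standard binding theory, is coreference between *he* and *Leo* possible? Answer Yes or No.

*Leo* is an R-expression; Principle C requires it to be free (not bound by any c-commanding expression).
— he: subject of the clause headed by 'introduced'; the pronoun does not c-command the R-expression — coreference allowed.

Yes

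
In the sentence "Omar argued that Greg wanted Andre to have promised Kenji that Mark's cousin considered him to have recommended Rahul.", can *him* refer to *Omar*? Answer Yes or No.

*him* is a pronoun; Principle B requires it to be free in its binding domain — the clause headed by 'considered'.
— Omar: subject of the matrix clause; c-commands the pronoun but lies outside its binding domain — allowed.

Yes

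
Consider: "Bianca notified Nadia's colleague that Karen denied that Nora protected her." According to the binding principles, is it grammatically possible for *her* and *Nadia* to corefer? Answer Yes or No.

*her* is a pronoun; Principle B requires it to be free in its binding domain — the clause headed by 'protected'.
— Nadia: possessor inside the object DP of the matrix clause; does not c-command the pronoun — Principle B does not apply; allowed.

Yes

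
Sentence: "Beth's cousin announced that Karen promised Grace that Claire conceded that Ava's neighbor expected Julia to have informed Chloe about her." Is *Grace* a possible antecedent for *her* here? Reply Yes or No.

Yes

*her* is a pronoun; Principle B requires it to be free in its binding domain — the clause headed by 'informed'.
— Grace: object of the clause headed by 'promised'; c-commands the pronoun but lies outside its binding domain — allowed.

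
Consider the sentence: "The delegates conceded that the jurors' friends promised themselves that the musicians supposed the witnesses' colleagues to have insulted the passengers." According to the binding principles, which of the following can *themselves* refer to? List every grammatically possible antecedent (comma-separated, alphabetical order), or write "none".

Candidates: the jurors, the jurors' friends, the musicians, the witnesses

*themselves* is a reflexive; Principle A requires it to be bound within its binding domain — the clause headed by 'promised'.
— the jurors: possessor inside the subject DP of the clause headed by 'promised'; does not c-command the reflexive — cannot bind it (Principle A).
— the jurors' friends: subject of the clause headed by 'promised'; c-commands the reflexive within its binding domain — allowed (Principle A).
— the musicians: subject of the clause headed by 'supposed'; does not c-command the reflexive — cannot bind it (Principle A).
— the witnesses: possessor inside the subject DP of the clause headed by 'insulted'; does not c-command the reflexive — cannot bind it (Principle A).

the jurors' friends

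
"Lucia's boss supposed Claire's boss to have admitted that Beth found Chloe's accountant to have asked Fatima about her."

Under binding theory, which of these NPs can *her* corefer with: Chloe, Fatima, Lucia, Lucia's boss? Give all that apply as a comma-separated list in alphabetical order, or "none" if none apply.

Chloe, Lucia, Lucia's boss

*her* is a pronoun; Principle B requires it to be free in its binding domain — the clause headed by 'asked'.
— Chloe: possessor inside the subject DP of the clause headed by 'asked'; does not c-command the pronoun — Principle B does not apply; allowed.
— Fatima: object of the clause headed by 'asked'; c-commands the pronoun within its binding domain — blocked (Principle B).
— Lucia: possessor inside the subject DP of the matrix clause; does not c-command the pronoun — Principle B does not apply; allowed.
— Lucia's boss: subject of the matrix clause; c-commands the pronoun but lies outside its binding domain — allowed.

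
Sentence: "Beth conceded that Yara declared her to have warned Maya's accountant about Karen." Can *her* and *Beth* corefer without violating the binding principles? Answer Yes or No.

Yes

*Beth* is an R-expression; Principle C requires it to be free (not bound by any c-commanding expression).
— her: subject of the clause headed by 'warned'; the pronoun does not c-command the R-expression — coreference allowed.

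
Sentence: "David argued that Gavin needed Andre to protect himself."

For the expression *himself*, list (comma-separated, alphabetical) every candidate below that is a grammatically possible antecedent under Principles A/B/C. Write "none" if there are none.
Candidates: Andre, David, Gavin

Andre

*himself* is a reflexive; Principle A requires it to be bound within its binding domain — the clause headed by 'protect'.
— Andre: subject of the clause headed by 'protect'; c-commands the reflexive within its binding domain — allowed (Principle A).
— David: subject of the matrix clause; c-commands the reflexive but lies outside its binding domain — cannot bind it (Principle A).
— Gavin: subject of the clause headed by 'needed'; c-commands the reflexive but lies outside its binding domain — cannot bind it (Principle A).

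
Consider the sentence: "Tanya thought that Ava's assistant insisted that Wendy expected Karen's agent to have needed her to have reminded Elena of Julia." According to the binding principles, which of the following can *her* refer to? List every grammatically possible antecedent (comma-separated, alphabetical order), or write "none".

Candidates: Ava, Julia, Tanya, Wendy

Ava, Tanya, Wendy

*her* is a pronoun; Principle B requires it to be free in its binding domain — the clause headed by 'needed'.
— Ava: possessor inside the subject DP of the clause headed by 'insisted'; does not c-command the pronoun — Principle B does not apply; allowed.
— Julia: second object of the clause headed by 'reminded'; is c-commanded by the pronoun; coreference would bind this R-expression — blocked (Principle C).
— Tanya: subject of the matrix clause; c-commands the pronoun but lies outside its binding domain — allowed.
— Wendy: subject of the clause headed by 'expected'; c-commands the pronoun but lies outside its binding domain — allowed.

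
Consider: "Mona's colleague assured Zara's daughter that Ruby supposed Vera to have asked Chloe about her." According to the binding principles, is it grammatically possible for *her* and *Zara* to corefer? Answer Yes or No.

Yes

*her* is a pronoun; Principle B requires it to be free in its binding domain — the clause headed by 'asked'.
— Zara: possessor inside the object DP of the matrix clause; does not c-command the pronoun — Principle B does not apply; allowed.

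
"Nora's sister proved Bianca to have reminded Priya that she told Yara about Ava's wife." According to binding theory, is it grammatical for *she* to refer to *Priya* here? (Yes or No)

Yes

*Priya* is an R-expression; Principle C requires it to be free (not bound by any c-commanding expression).
— she: subject of the clause headed by 'told'; the pronoun does not c-command the R-expression — coreference allowed.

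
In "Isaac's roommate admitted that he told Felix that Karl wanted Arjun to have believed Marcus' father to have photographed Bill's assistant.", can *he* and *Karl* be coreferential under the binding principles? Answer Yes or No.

No

*Karl* is an R-expression; Principle C requires it to be free (not bound by any c-commanding expression).
— he: subject of the clause headed by 'told'; the pronoun c-commands the R-expression — coreference blocked (Principle C).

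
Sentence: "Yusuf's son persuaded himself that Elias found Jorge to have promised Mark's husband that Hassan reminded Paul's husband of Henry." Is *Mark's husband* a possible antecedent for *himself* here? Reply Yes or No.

*himself* is a reflexive; Principle A requires it to be bound within its binding domain — the matrix clause.
— Mark's husband: object of the clause headed by 'promised'; does not c-command the reflexive — cannot bind it (Principle A).

No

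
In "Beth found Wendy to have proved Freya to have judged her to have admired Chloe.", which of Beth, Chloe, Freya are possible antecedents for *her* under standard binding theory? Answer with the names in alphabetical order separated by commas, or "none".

*her* is a pronoun; Principle B requires it to be free in its binding domain — the clause headed by 'judged'.
— Beth: subject of the matrix clause; c-commands the pronoun but lies outside its binding domain — allowed.
— Chloe: object of the clause headed by 'admired'; is c-commanded by the pronoun; coreference would bind this R-expression — blocked (Principle C).
— Freya: subject of the clause headed by 'judged'; c-commands the pronoun within its binding domain — blocked (Principle B).

Beth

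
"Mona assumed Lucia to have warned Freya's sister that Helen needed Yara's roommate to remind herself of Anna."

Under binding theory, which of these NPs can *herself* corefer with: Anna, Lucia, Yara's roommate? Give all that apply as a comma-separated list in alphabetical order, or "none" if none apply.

Yara's roommate

*herself* is a reflexive; Principle A requires it to be bound within its binding domain — the clause headed by 'remind'.
— Anna: second object of the clause headed by 'remind'; does not c-command the reflexive — cannot bind it (Principle A).
— Lucia: subject of the clause headed by 'warned'; c-commands the reflexive but lies outside its binding domain — cannot bind it (Principle A).
— Yara's roommate: subject of the clause headed by 'remind'; c-commands the reflexive within its binding domain — allowed (Principle A).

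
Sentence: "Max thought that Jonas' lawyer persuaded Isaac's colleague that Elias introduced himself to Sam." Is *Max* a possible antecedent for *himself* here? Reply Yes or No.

No

*himself* is a reflexive; Principle A requires it to be bound within its binding domain — the clause headed by 'introduced'.
— Max: subject of the matrix clause; c-commands the reflexive but lies outside its binding domain — cannot bind it (Principle A).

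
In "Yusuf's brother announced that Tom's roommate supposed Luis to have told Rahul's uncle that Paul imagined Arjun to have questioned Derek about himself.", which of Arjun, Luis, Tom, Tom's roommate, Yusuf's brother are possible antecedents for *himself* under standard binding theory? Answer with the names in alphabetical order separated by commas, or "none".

Arjun

*himself* is a reflexive; Principle A requires it to be bound within its binding domain — the clause headed by 'questioned'.
— Arjun: subject of the clause headed by 'questioned'; c-commands the reflexive within its binding domain — allowed (Principle A).
— Luis: subject of the clause headed by 'told'; c-commands the reflexive but lies outside its binding domain — cannot bind it (Principle A).
— Tom: possessor inside the subject DP of the clause headed by 'supposed'; does not c-command the reflexive — cannot bind it (Principle A).
— Tom's roommate: subject of the clause headed by 'supposed'; c-commands the reflexive but lies outside its binding domain — cannot bind it (Principle A).
— Yusuf's brother: subject of the matrix clause; c-commands the reflexive but lies outside its binding domain — cannot bind it (Principle A).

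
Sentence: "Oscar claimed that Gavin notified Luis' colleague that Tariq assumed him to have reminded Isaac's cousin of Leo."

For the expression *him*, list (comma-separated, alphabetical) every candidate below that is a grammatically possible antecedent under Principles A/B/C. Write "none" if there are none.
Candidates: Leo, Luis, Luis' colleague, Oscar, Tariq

*him* is a pronoun; Principle B requires it to be free in its binding domain — the clause headed by 'assumed'.
— Leo: second object of the clause headed by 'reminded'; is c-commanded by the pronoun; coreference would bind this R-expression — blocked (Principle C).
— Luis: possessor inside the object DP of the clause headed by 'notified'; does not c-command the pronoun — Principle B does not apply; allowed.
— Luis' colleague: object of the clause headed by 'notified'; c-commands the pronoun but lies outside its binding domain — allowed.
— Oscar: subject of the matrix clause; c-commands the pronoun but lies outside its binding domain — allowed.
— Tariq: subject of the clause headed by 'assumed'; c-commands the pronoun within its binding domain — blocked (Principle B).

Luis, Luis' colleague, Oscar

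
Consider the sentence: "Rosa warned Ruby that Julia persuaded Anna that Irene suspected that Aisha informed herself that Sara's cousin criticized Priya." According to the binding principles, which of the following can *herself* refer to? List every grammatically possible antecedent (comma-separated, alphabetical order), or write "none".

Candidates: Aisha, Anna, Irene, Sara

*herself* is a reflexive; Principle A requires it to be bound within its binding domain — the clause headed by 'informed'.
— Aisha: subject of the clause headed by 'informed'; c-commands the reflexive within its binding domain — allowed (Principle A).
— Anna: object of the clause headed by 'persuaded'; c-commands the reflexive but lies outside its binding domain — cannot bind it (Principle A).
— Irene: subject of the clause headed by 'suspected'; c-commands the reflexive but lies outside its binding domain — cannot bind it (Principle A).
— Sara: possessor inside the subject DP of the clause headed by 'criticized'; does not c-command the reflexive — cannot bind it (Principle A).

Aisha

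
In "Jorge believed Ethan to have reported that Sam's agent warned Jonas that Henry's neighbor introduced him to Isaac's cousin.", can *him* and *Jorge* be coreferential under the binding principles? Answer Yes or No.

*Jorge* is an R-expression; Principle C requires it to be free (not bound by any c-commanding expression).
— him: object of the clause headed by 'introduced'; the pronoun does not c-command the R-expression — coreference allowed.

Yes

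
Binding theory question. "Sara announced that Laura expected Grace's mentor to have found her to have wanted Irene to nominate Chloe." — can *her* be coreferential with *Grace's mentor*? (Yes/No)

No

*her* is a pronoun; Principle B requires it to be free in its binding domain — the clause headed by 'found'.
— Grace's mentor: subject of the clause headed by 'found'; c-commands the pronoun within its binding domain — blocked (Principle B).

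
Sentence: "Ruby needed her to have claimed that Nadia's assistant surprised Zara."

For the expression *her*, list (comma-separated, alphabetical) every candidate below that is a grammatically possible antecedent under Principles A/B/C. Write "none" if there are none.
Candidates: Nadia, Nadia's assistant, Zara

*her* is a pronoun; Principle B requires it to be free in its binding domain — the matrix clause.
— Nadia: possessor inside the subject DP of the clause headed by 'surprised'; is c-commanded by the pronoun; coreference would bind this R-expression — blocked (Principle C).
— Nadia's assistant: subject of the clause headed by 'surprised'; is c-commanded by the pronoun; coreference would bind this R-expression — blocked (Principle C).
— Zara: object of the clause headed by 'surprised'; is c-commanded by the pronoun; coreference would bind this R-expression — blocked (Principle C).

none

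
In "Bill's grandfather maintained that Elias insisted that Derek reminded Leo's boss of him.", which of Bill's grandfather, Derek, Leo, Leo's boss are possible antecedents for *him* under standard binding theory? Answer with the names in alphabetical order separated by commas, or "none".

*him* is a pronoun; Principle B requires it to be free in its binding domain — the clause headed by 'reminded'.
— Bill's grandfather: subject of the matrix clause; c-commands the pronoun but lies outside its binding domain — allowed.
— Derek: subject of the clause headed by 'reminded'; c-commands the pronoun within its binding domain — blocked (Principle B).
— Leo: possessor inside the object DP of the clause headed by 'reminded'; does not c-command the pronoun — Principle B does not apply; allowed.
— Leo's boss: object of the clause headed by 'reminded'; c-commands the pronoun within its binding domain — blocked (Principle B).

Bill's grandfather, Leo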